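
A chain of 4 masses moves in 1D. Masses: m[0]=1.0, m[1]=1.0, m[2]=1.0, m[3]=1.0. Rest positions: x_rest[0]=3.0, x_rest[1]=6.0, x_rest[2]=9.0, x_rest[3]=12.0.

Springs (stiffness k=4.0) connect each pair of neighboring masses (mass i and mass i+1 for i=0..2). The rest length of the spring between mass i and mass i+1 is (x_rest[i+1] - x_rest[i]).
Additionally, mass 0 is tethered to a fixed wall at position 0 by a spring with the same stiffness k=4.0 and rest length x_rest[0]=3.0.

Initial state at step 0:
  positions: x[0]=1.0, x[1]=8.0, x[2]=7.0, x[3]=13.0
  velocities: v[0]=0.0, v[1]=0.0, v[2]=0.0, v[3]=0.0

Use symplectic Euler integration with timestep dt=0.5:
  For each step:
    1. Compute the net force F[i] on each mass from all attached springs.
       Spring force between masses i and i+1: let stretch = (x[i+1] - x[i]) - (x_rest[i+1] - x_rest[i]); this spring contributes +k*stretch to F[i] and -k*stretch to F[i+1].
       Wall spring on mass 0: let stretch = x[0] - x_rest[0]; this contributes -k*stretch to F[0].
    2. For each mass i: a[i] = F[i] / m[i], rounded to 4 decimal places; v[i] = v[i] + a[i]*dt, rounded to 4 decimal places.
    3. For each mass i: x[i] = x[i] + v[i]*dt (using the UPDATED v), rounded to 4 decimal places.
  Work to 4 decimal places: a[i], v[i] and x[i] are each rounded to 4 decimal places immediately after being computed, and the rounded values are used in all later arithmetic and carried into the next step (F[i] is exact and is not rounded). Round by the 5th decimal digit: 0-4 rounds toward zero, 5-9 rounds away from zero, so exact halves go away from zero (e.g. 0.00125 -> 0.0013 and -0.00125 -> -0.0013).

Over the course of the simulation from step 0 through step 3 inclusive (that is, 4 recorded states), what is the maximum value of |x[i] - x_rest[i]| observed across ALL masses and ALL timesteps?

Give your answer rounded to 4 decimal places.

Answer: 7.0000

Derivation:
Step 0: x=[1.0000 8.0000 7.0000 13.0000] v=[0.0000 0.0000 0.0000 0.0000]
Step 1: x=[7.0000 0.0000 14.0000 10.0000] v=[12.0000 -16.0000 14.0000 -6.0000]
Step 2: x=[-1.0000 13.0000 3.0000 14.0000] v=[-16.0000 26.0000 -22.0000 8.0000]
Step 3: x=[6.0000 2.0000 13.0000 10.0000] v=[14.0000 -22.0000 20.0000 -8.0000]
Max displacement = 7.0000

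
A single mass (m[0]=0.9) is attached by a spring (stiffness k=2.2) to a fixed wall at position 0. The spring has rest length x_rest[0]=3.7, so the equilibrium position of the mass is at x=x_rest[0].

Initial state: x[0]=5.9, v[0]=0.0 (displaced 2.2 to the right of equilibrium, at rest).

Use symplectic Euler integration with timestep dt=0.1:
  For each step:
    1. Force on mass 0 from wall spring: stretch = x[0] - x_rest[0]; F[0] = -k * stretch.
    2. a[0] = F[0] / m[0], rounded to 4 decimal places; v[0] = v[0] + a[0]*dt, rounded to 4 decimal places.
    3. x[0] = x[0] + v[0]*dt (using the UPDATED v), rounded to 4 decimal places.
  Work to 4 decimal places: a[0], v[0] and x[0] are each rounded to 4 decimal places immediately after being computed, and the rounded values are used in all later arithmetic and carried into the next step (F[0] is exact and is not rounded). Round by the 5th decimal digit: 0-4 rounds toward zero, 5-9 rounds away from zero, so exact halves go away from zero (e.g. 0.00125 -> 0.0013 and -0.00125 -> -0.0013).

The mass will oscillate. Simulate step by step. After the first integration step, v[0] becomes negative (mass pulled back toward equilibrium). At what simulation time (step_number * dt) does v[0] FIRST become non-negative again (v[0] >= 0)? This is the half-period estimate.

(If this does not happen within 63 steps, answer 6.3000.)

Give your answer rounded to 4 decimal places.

Answer: 2.1000

Derivation:
Step 0: x=[5.9000] v=[0.0000]
Step 1: x=[5.8462] v=[-0.5378]
Step 2: x=[5.7400] v=[-1.0624]
Step 3: x=[5.5839] v=[-1.5611]
Step 4: x=[5.3817] v=[-2.0216]
Step 5: x=[5.1384] v=[-2.4327]
Step 6: x=[4.8600] v=[-2.7843]
Step 7: x=[4.5532] v=[-3.0679]
Step 8: x=[4.2256] v=[-3.2765]
Step 9: x=[3.8851] v=[-3.4050]
Step 10: x=[3.5401] v=[-3.4503]
Step 11: x=[3.1990] v=[-3.4112]
Step 12: x=[2.8701] v=[-3.2887]
Step 13: x=[2.5615] v=[-3.0858]
Step 14: x=[2.2808] v=[-2.8075]
Step 15: x=[2.0347] v=[-2.4606]
Step 16: x=[1.8294] v=[-2.0535]
Step 17: x=[1.6698] v=[-1.5962]
Step 18: x=[1.5598] v=[-1.0999]
Step 19: x=[1.5021] v=[-0.5767]
Step 20: x=[1.4982] v=[-0.0394]
Step 21: x=[1.5481] v=[0.4988]
First v>=0 after going negative at step 21, time=2.1000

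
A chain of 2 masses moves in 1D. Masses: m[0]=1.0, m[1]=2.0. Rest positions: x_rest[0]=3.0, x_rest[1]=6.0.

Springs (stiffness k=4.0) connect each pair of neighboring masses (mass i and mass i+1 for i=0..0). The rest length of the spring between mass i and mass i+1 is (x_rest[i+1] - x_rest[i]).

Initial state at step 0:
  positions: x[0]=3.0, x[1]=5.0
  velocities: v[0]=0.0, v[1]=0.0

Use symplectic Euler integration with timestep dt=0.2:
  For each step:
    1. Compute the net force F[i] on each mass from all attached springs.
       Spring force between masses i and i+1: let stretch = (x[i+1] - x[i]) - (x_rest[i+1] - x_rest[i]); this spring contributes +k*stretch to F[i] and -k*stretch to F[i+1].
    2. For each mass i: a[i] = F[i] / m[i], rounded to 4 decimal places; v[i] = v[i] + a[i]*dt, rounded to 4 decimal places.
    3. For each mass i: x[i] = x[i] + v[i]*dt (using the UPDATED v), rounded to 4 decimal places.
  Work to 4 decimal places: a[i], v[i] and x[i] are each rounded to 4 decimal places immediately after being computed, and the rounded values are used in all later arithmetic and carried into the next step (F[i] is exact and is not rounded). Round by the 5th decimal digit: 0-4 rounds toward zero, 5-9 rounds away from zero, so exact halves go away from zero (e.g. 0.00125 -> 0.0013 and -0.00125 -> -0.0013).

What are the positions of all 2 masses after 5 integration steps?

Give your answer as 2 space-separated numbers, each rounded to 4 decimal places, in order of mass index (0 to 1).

Answer: 1.7053 5.6473

Derivation:
Step 0: x=[3.0000 5.0000] v=[0.0000 0.0000]
Step 1: x=[2.8400 5.0800] v=[-0.8000 0.4000]
Step 2: x=[2.5584 5.2208] v=[-1.4080 0.7040]
Step 3: x=[2.2228 5.3886] v=[-1.6781 0.8390]
Step 4: x=[1.9137 5.5431] v=[-1.5455 0.7727]
Step 5: x=[1.7053 5.6473] v=[-1.0420 0.5209]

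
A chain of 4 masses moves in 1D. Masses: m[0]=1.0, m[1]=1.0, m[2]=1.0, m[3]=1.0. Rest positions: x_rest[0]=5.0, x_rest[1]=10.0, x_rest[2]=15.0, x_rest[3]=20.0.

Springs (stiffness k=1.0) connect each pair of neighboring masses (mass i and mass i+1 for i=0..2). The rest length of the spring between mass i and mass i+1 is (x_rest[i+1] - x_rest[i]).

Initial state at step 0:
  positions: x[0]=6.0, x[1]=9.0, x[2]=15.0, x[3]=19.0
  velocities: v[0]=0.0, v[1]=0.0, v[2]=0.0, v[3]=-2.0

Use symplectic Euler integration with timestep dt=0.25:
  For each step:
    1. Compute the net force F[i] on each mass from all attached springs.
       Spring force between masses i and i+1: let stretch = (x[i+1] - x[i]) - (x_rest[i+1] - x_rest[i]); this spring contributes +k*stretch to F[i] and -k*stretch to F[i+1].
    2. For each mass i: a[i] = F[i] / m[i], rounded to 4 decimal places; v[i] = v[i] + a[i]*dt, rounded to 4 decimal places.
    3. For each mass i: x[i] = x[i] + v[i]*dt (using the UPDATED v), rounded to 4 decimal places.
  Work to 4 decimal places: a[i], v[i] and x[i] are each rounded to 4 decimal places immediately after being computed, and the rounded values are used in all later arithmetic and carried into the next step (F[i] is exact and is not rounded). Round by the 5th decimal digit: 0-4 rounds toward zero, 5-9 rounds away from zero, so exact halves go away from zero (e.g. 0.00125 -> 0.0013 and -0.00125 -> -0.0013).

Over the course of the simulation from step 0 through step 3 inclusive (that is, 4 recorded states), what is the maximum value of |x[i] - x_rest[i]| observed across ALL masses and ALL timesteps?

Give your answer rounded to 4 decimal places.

Answer: 2.0598

Derivation:
Step 0: x=[6.0000 9.0000 15.0000 19.0000] v=[0.0000 0.0000 0.0000 -2.0000]
Step 1: x=[5.8750 9.1875 14.8750 18.5625] v=[-0.5000 0.7500 -0.5000 -1.7500]
Step 2: x=[5.6445 9.5235 14.6250 18.2070] v=[-0.9219 1.3438 -1.0000 -1.4219]
Step 3: x=[5.3440 9.9359 14.2800 17.9402] v=[-1.2022 1.6494 -1.3799 -1.0674]
Max displacement = 2.0598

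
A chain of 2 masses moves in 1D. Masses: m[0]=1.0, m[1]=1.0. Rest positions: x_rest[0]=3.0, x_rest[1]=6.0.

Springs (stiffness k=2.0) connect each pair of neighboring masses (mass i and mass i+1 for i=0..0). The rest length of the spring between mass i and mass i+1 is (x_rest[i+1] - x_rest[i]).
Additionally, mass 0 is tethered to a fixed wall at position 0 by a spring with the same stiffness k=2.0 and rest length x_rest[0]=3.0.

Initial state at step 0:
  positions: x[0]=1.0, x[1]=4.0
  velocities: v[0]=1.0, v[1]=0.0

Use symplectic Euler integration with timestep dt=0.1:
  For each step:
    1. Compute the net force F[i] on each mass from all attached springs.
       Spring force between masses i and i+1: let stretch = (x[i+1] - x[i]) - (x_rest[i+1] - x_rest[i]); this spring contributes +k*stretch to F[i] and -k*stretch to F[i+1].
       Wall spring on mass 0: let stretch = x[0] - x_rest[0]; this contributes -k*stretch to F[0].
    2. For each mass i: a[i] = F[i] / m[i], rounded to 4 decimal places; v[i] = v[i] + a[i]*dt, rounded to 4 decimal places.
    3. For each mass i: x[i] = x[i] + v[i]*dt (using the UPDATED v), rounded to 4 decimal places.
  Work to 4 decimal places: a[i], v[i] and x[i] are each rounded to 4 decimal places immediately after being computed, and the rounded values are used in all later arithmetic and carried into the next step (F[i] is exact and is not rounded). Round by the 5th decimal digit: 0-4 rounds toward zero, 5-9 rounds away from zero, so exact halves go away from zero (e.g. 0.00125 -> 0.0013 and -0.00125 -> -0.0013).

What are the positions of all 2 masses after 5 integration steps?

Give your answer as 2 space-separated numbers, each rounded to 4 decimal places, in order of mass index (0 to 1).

Answer: 1.9704 4.0642

Derivation:
Step 0: x=[1.0000 4.0000] v=[1.0000 0.0000]
Step 1: x=[1.1400 4.0000] v=[1.4000 0.0000]
Step 2: x=[1.3144 4.0028] v=[1.7440 0.0280]
Step 3: x=[1.5163 4.0118] v=[2.0188 0.0903]
Step 4: x=[1.7378 4.0309] v=[2.2146 0.1912]
Step 5: x=[1.9704 4.0642] v=[2.3257 0.3326]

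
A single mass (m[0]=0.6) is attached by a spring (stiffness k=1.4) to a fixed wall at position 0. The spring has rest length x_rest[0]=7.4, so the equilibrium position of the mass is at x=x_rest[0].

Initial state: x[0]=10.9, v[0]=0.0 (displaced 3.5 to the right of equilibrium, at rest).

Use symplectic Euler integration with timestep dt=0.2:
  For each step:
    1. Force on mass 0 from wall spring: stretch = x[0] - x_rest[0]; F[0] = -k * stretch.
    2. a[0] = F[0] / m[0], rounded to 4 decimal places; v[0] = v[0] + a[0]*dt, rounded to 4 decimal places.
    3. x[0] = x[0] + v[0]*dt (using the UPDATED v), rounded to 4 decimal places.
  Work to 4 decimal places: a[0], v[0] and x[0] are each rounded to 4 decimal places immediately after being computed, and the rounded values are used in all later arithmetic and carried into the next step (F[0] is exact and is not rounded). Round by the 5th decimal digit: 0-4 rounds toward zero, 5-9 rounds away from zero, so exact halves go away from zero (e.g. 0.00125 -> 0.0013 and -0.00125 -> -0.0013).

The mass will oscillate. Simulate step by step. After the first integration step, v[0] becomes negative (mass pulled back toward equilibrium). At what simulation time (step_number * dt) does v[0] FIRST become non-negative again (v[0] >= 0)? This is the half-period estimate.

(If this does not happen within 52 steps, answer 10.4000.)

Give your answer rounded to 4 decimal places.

Answer: 2.2000

Derivation:
Step 0: x=[10.9000] v=[0.0000]
Step 1: x=[10.5733] v=[-1.6333]
Step 2: x=[9.9505] v=[-3.1142]
Step 3: x=[9.0896] v=[-4.3044]
Step 4: x=[8.0710] v=[-5.0929]
Step 5: x=[6.9898] v=[-5.4060]
Step 6: x=[5.9469] v=[-5.2146]
Step 7: x=[5.0396] v=[-4.5365]
Step 8: x=[4.3526] v=[-3.4350]
Step 9: x=[3.9500] v=[-2.0129]
Step 10: x=[3.8694] v=[-0.4029]
Step 11: x=[4.1183] v=[1.2447]
First v>=0 after going negative at step 11, time=2.2000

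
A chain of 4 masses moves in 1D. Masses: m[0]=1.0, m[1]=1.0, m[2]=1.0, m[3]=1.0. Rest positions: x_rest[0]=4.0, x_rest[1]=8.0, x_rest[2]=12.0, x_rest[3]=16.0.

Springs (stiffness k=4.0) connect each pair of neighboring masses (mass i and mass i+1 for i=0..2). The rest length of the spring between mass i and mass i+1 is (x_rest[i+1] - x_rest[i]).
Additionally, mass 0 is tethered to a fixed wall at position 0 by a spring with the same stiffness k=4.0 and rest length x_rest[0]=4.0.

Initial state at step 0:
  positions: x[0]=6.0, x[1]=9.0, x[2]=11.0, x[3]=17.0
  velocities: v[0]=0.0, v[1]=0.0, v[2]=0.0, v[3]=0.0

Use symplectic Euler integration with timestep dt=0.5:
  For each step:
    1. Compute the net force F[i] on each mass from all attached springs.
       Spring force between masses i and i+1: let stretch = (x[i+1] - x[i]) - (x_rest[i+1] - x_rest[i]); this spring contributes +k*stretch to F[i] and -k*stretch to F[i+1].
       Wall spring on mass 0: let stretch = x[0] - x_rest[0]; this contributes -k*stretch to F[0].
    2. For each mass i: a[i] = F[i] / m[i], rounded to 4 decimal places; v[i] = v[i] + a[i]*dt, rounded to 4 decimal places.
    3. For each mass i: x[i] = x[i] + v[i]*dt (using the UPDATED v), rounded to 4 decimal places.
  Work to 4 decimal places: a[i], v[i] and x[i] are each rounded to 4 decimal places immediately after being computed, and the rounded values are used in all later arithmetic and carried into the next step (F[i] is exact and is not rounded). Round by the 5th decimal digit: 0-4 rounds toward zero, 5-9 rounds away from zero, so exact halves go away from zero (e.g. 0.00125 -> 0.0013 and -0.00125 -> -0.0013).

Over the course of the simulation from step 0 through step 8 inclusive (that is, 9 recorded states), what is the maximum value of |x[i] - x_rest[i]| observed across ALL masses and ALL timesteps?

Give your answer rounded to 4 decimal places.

Step 0: x=[6.0000 9.0000 11.0000 17.0000] v=[0.0000 0.0000 0.0000 0.0000]
Step 1: x=[3.0000 8.0000 15.0000 15.0000] v=[-6.0000 -2.0000 8.0000 -4.0000]
Step 2: x=[2.0000 9.0000 12.0000 17.0000] v=[-2.0000 2.0000 -6.0000 4.0000]
Step 3: x=[6.0000 6.0000 11.0000 18.0000] v=[8.0000 -6.0000 -2.0000 2.0000]
Step 4: x=[4.0000 8.0000 12.0000 16.0000] v=[-4.0000 4.0000 2.0000 -4.0000]
Step 5: x=[2.0000 10.0000 13.0000 14.0000] v=[-4.0000 4.0000 2.0000 -4.0000]
Step 6: x=[6.0000 7.0000 12.0000 15.0000] v=[8.0000 -6.0000 -2.0000 2.0000]
Step 7: x=[5.0000 8.0000 9.0000 17.0000] v=[-2.0000 2.0000 -6.0000 4.0000]
Step 8: x=[2.0000 7.0000 13.0000 15.0000] v=[-6.0000 -2.0000 8.0000 -4.0000]
Max displacement = 3.0000

Answer: 3.0000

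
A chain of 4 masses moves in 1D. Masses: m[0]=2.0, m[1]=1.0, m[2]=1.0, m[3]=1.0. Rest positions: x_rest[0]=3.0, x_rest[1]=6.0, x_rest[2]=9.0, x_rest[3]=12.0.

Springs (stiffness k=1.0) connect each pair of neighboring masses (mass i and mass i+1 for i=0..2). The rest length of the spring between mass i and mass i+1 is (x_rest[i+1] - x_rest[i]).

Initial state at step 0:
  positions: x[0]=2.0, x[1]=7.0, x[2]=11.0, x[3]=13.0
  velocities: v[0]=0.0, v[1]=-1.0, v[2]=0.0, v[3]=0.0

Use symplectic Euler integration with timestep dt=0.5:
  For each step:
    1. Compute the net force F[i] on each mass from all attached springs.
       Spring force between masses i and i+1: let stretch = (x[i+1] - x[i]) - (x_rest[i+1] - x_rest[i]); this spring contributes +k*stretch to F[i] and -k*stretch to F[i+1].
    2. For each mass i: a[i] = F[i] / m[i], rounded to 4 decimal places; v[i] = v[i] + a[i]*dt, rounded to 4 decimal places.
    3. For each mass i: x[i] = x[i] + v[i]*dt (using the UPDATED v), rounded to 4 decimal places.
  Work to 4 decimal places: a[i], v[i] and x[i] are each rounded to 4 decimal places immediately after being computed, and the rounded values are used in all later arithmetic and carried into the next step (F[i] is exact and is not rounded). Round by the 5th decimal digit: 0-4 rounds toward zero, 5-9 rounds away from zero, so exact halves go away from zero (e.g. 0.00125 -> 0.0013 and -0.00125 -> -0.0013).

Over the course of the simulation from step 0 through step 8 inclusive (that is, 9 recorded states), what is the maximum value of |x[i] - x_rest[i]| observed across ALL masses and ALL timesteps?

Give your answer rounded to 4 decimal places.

Answer: 2.7648

Derivation:
Step 0: x=[2.0000 7.0000 11.0000 13.0000] v=[0.0000 -1.0000 0.0000 0.0000]
Step 1: x=[2.2500 6.2500 10.5000 13.2500] v=[0.5000 -1.5000 -1.0000 0.5000]
Step 2: x=[2.6250 5.5625 9.6250 13.5625] v=[0.7500 -1.3750 -1.7500 0.6250]
Step 3: x=[2.9922 5.1563 8.7188 13.6407] v=[0.7344 -0.8125 -1.8125 0.1563]
Step 4: x=[3.2549 5.0997 8.1524 13.2384] v=[0.5254 -0.1133 -1.1328 -0.8047]
Step 5: x=[3.3732 5.3451 8.0943 12.3146] v=[0.2366 0.4907 -0.1162 -1.8477]
Step 6: x=[3.3630 5.7848 8.4040 11.0857] v=[-0.0205 0.8794 0.6194 -2.4579]
Step 7: x=[3.2805 6.2739 8.7294 9.9363] v=[-0.1651 0.9781 0.6507 -2.2988]
Step 8: x=[3.1971 6.6285 8.7426 9.2352] v=[-0.1668 0.7092 0.0264 -1.4023]
Max displacement = 2.7648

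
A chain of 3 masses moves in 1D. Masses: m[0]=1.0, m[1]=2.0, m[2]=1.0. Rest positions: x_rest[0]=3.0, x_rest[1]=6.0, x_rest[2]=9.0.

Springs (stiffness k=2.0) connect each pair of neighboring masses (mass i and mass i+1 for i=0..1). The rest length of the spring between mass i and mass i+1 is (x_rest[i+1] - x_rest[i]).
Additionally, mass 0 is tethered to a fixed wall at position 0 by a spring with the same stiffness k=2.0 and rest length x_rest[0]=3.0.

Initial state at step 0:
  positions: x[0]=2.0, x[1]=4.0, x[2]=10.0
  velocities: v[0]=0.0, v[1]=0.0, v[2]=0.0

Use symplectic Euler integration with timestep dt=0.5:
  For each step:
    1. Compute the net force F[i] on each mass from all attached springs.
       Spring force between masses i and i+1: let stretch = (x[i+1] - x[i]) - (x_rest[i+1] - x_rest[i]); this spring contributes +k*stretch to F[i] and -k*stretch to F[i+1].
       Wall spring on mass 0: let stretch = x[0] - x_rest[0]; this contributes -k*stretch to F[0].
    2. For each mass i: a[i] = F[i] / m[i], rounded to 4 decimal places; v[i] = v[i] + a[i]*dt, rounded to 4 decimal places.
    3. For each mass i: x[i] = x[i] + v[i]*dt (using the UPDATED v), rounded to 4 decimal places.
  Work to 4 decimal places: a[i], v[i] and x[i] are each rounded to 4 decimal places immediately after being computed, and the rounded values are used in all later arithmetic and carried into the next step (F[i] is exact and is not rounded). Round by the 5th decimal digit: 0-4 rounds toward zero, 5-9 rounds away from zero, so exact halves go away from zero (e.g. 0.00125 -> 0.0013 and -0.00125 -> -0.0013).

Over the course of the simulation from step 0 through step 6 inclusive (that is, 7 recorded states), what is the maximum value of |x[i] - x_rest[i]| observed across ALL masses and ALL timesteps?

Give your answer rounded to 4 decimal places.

Step 0: x=[2.0000 4.0000 10.0000] v=[0.0000 0.0000 0.0000]
Step 1: x=[2.0000 5.0000 8.5000] v=[0.0000 2.0000 -3.0000]
Step 2: x=[2.5000 6.1250 6.7500] v=[1.0000 2.2500 -3.5000]
Step 3: x=[3.5625 6.5000 6.1875] v=[2.1250 0.7500 -1.1250]
Step 4: x=[4.3125 6.0625 7.2813] v=[1.5000 -0.8750 2.1875]
Step 5: x=[3.7813 5.4922 9.2657] v=[-1.0625 -1.1406 3.9687]
Step 6: x=[2.2149 5.4376 10.8633] v=[-3.1329 -0.1093 3.1952]
Max displacement = 2.8125

Answer: 2.8125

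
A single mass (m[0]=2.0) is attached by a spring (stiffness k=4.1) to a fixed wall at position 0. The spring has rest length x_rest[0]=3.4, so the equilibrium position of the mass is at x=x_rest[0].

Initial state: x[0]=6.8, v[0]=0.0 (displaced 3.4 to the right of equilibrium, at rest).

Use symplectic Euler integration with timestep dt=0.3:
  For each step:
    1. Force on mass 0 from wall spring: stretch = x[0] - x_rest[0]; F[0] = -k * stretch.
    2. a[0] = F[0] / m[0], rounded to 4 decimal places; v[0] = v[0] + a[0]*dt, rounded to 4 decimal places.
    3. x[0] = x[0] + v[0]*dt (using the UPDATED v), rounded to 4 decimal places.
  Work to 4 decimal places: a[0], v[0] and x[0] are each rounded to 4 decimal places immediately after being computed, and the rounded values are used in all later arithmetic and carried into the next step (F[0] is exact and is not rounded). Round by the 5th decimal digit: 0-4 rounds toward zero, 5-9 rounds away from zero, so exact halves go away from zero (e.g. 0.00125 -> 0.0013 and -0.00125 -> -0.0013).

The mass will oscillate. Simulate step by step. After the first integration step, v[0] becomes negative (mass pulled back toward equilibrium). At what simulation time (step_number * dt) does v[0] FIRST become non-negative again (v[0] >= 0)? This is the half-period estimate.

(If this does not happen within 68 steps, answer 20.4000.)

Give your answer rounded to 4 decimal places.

Step 0: x=[6.8000] v=[0.0000]
Step 1: x=[6.1727] v=[-2.0910]
Step 2: x=[5.0338] v=[-3.7962]
Step 3: x=[3.5935] v=[-4.8010]
Step 4: x=[2.1175] v=[-4.9200]
Step 5: x=[0.8781] v=[-4.1313]
Step 6: x=[0.1040] v=[-2.5803]
Step 7: x=[-0.0620] v=[-0.5533]
Step 8: x=[0.4107] v=[1.5758]
First v>=0 after going negative at step 8, time=2.4000

Answer: 2.4000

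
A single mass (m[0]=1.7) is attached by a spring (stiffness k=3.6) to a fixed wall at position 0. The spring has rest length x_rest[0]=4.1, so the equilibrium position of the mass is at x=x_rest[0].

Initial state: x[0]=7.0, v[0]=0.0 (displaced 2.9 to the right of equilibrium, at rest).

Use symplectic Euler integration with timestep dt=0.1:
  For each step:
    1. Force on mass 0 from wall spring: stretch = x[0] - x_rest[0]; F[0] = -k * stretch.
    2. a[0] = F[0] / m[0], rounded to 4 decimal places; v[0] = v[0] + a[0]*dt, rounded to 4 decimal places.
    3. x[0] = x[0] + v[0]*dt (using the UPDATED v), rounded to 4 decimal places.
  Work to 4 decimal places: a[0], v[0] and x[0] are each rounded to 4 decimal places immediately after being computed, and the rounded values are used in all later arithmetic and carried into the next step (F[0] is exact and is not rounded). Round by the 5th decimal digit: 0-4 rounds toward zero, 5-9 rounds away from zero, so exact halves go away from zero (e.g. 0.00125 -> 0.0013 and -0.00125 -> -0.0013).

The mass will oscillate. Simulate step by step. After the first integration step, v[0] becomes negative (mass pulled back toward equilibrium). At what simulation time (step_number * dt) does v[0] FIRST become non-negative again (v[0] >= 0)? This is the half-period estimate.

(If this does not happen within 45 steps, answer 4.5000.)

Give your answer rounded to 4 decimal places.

Answer: 2.2000

Derivation:
Step 0: x=[7.0000] v=[0.0000]
Step 1: x=[6.9386] v=[-0.6141]
Step 2: x=[6.8171] v=[-1.2152]
Step 3: x=[6.6380] v=[-1.7906]
Step 4: x=[6.4052] v=[-2.3281]
Step 5: x=[6.1236] v=[-2.8163]
Step 6: x=[5.7991] v=[-3.2448]
Step 7: x=[5.4386] v=[-3.6046]
Step 8: x=[5.0498] v=[-3.8881]
Step 9: x=[4.6409] v=[-4.0892]
Step 10: x=[4.2205] v=[-4.2037]
Step 11: x=[3.7976] v=[-4.2292]
Step 12: x=[3.3811] v=[-4.1652]
Step 13: x=[2.9798] v=[-4.0130]
Step 14: x=[2.6022] v=[-3.7758]
Step 15: x=[2.2563] v=[-3.4586]
Step 16: x=[1.9495] v=[-3.0682]
Step 17: x=[1.6882] v=[-2.6128]
Step 18: x=[1.4780] v=[-2.1021]
Step 19: x=[1.3233] v=[-1.5469]
Step 20: x=[1.2274] v=[-0.9589]
Step 21: x=[1.1923] v=[-0.3506]
Step 22: x=[1.2188] v=[0.2652]
First v>=0 after going negative at step 22, time=2.2000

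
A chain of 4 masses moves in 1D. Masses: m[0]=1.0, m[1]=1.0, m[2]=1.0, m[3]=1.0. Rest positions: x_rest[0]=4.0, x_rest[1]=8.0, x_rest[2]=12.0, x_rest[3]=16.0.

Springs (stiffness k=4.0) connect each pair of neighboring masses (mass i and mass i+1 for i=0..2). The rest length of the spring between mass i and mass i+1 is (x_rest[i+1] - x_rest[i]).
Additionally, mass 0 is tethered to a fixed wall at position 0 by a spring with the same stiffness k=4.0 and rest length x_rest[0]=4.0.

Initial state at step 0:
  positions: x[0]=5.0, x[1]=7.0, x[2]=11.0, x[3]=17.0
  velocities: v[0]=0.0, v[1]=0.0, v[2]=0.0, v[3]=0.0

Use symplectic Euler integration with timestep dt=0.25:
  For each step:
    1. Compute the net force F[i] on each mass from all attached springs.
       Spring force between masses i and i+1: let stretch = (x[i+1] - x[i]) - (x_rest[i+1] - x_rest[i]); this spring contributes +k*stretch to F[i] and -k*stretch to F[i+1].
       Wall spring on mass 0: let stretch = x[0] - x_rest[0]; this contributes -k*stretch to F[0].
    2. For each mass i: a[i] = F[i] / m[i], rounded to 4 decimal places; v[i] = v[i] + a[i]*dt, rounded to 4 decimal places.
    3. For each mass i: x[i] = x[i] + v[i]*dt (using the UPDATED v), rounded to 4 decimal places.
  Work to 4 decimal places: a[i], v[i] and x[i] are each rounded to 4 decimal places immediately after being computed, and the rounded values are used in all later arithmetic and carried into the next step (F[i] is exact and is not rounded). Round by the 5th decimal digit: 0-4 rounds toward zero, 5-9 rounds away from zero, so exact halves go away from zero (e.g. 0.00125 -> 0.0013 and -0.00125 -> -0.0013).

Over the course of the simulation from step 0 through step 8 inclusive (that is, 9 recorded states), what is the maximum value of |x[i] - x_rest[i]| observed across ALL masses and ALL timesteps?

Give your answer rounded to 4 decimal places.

Step 0: x=[5.0000 7.0000 11.0000 17.0000] v=[0.0000 0.0000 0.0000 0.0000]
Step 1: x=[4.2500 7.5000 11.5000 16.5000] v=[-3.0000 2.0000 2.0000 -2.0000]
Step 2: x=[3.2500 8.1875 12.2500 15.7500] v=[-4.0000 2.7500 3.0000 -3.0000]
Step 3: x=[2.6719 8.6563 12.8594 15.1250] v=[-2.3125 1.8750 2.4375 -2.5000]
Step 4: x=[2.9219 8.6797 12.9844 14.9336] v=[1.0000 0.0937 0.5000 -0.7656]
Step 5: x=[3.8809 8.3399 12.5205 15.2549] v=[3.8359 -1.3594 -1.8555 1.2852]
Step 6: x=[4.9844 7.9305 11.6951 15.8926] v=[4.4140 -1.6378 -3.3017 2.5508]
Step 7: x=[5.5783 7.7257 10.9779 16.4809] v=[2.3757 -0.8193 -2.8688 2.3533]
Step 8: x=[5.3145 7.7971 10.8234 16.6935] v=[-1.0552 0.2855 -0.6180 0.8503]
Max displacement = 1.5783

Answer: 1.5783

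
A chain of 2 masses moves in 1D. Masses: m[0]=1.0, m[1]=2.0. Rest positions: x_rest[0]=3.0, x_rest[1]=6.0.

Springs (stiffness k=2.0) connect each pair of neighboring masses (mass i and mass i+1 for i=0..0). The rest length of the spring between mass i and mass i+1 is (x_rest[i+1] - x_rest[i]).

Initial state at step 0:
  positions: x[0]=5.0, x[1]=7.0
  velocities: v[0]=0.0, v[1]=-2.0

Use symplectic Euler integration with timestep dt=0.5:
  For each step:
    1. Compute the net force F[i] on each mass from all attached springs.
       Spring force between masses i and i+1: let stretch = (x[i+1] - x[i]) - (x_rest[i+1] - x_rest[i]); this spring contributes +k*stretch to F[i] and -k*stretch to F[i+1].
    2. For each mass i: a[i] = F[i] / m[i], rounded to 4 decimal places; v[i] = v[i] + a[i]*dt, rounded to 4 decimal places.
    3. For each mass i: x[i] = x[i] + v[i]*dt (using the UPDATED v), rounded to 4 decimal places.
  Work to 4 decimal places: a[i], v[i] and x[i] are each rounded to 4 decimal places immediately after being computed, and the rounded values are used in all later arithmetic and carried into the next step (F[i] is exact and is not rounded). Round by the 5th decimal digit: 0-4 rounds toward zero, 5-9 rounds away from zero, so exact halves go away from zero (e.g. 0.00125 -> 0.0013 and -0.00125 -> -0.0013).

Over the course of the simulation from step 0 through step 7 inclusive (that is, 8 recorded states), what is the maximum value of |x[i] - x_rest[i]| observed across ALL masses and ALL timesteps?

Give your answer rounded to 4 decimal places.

Step 0: x=[5.0000 7.0000] v=[0.0000 -2.0000]
Step 1: x=[4.5000 6.2500] v=[-1.0000 -1.5000]
Step 2: x=[3.3750 5.8125] v=[-2.2500 -0.8750]
Step 3: x=[1.9688 5.5156] v=[-2.8125 -0.5938]
Step 4: x=[0.8360 5.0820] v=[-2.2657 -0.8672]
Step 5: x=[0.3262 4.3369] v=[-1.0197 -1.4902]
Step 6: x=[0.3217 3.3391] v=[-0.0090 -1.9956]
Step 7: x=[0.3259 2.3370] v=[0.0084 -2.0043]
Max displacement = 3.6630

Answer: 3.6630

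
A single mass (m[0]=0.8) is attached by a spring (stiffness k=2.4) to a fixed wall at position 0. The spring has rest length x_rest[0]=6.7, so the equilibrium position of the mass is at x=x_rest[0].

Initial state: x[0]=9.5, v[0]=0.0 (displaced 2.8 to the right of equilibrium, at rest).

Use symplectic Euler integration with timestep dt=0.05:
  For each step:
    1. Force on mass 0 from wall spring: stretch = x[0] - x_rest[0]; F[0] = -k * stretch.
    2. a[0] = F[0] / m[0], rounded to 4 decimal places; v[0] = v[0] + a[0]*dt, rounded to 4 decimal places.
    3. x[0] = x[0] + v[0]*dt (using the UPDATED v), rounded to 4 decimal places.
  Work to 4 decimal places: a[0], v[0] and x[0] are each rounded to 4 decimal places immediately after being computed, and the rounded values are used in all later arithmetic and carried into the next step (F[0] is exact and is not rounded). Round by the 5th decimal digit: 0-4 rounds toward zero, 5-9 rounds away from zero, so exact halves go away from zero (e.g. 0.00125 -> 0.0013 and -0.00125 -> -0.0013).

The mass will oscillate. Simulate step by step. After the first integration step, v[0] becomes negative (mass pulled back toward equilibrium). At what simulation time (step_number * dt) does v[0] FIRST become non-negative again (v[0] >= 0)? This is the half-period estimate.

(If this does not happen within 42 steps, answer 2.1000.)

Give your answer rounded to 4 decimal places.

Answer: 1.8500

Derivation:
Step 0: x=[9.5000] v=[0.0000]
Step 1: x=[9.4790] v=[-0.4200]
Step 2: x=[9.4372] v=[-0.8369]
Step 3: x=[9.3748] v=[-1.2475]
Step 4: x=[9.2924] v=[-1.6487]
Step 5: x=[9.1905] v=[-2.0376]
Step 6: x=[9.0699] v=[-2.4112]
Step 7: x=[8.9316] v=[-2.7667]
Step 8: x=[8.7765] v=[-3.1014]
Step 9: x=[8.6059] v=[-3.4129]
Step 10: x=[8.4210] v=[-3.6988]
Step 11: x=[8.2232] v=[-3.9570]
Step 12: x=[8.0139] v=[-4.1855]
Step 13: x=[7.7948] v=[-4.3826]
Step 14: x=[7.5675] v=[-4.5468]
Step 15: x=[7.3337] v=[-4.6769]
Step 16: x=[7.0951] v=[-4.7720]
Step 17: x=[6.8535] v=[-4.8313]
Step 18: x=[6.6108] v=[-4.8543]
Step 19: x=[6.3688] v=[-4.8409]
Step 20: x=[6.1292] v=[-4.7912]
Step 21: x=[5.8939] v=[-4.7056]
Step 22: x=[5.6647] v=[-4.5847]
Step 23: x=[5.4432] v=[-4.4294]
Step 24: x=[5.2312] v=[-4.2409]
Step 25: x=[5.0302] v=[-4.0206]
Step 26: x=[4.8417] v=[-3.7701]
Step 27: x=[4.6671] v=[-3.4914]
Step 28: x=[4.5078] v=[-3.1865]
Step 29: x=[4.3649] v=[-2.8577]
Step 30: x=[4.2395] v=[-2.5074]
Step 31: x=[4.1326] v=[-2.1383]
Step 32: x=[4.0449] v=[-1.7532]
Step 33: x=[3.9772] v=[-1.3549]
Step 34: x=[3.9299] v=[-0.9465]
Step 35: x=[3.9034] v=[-0.5310]
Step 36: x=[3.8978] v=[-0.1115]
Step 37: x=[3.9132] v=[0.3088]
First v>=0 after going negative at step 37, time=1.8500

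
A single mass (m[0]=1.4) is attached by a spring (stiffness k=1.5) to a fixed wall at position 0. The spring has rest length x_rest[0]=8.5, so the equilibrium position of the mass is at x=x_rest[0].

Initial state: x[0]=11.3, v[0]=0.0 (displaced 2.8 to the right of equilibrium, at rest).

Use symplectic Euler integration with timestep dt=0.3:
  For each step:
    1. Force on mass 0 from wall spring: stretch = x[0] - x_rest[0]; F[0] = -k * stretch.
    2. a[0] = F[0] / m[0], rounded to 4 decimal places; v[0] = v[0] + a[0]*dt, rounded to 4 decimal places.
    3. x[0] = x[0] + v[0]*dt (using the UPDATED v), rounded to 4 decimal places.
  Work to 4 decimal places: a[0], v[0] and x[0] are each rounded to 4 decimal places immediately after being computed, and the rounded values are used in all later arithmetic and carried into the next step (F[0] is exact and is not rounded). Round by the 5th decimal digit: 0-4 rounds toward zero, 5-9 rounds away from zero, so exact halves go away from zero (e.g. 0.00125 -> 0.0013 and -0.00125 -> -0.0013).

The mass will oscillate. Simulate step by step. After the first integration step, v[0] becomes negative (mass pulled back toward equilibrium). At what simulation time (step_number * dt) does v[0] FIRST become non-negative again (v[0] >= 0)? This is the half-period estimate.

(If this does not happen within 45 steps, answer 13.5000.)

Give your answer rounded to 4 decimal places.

Answer: 3.3000

Derivation:
Step 0: x=[11.3000] v=[0.0000]
Step 1: x=[11.0300] v=[-0.9000]
Step 2: x=[10.5160] v=[-1.7132]
Step 3: x=[9.8076] v=[-2.3612]
Step 4: x=[8.9732] v=[-2.7815]
Step 5: x=[8.0931] v=[-2.9336]
Step 6: x=[7.2523] v=[-2.8028]
Step 7: x=[6.5318] v=[-2.4018]
Step 8: x=[6.0010] v=[-1.7692]
Step 9: x=[5.7112] v=[-0.9660]
Step 10: x=[5.6903] v=[-0.0696]
Step 11: x=[5.9404] v=[0.8335]
First v>=0 after going negative at step 11, time=3.3000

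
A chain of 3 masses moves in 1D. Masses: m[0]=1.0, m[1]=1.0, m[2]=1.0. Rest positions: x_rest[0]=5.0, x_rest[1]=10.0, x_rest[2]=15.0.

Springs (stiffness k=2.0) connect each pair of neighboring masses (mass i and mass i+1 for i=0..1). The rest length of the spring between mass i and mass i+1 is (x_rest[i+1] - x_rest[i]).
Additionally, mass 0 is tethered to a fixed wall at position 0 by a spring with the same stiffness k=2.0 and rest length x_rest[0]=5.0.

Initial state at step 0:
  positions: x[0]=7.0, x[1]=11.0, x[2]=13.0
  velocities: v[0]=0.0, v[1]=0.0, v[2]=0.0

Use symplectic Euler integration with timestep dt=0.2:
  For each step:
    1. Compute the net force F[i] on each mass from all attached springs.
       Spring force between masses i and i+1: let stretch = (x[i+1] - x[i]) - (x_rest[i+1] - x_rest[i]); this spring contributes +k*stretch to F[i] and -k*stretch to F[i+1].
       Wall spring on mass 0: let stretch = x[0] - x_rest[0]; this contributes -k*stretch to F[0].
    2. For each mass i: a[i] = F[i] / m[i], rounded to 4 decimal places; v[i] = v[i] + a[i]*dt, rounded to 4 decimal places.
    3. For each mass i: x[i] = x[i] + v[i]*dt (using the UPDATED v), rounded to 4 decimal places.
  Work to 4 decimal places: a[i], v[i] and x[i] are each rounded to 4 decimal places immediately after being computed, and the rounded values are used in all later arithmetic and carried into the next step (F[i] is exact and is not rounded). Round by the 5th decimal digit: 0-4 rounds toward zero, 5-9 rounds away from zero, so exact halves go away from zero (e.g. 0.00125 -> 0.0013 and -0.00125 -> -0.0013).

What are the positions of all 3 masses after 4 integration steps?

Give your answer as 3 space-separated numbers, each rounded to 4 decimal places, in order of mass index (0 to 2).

Step 0: x=[7.0000 11.0000 13.0000] v=[0.0000 0.0000 0.0000]
Step 1: x=[6.7600 10.8400 13.2400] v=[-1.2000 -0.8000 1.2000]
Step 2: x=[6.3056 10.5456 13.6880] v=[-2.2720 -1.4720 2.2400]
Step 3: x=[5.6860 10.1634 14.2846] v=[-3.0982 -1.9110 2.9830]
Step 4: x=[4.9697 9.7527 14.9515] v=[-3.5816 -2.0535 3.3345]

Answer: 4.9697 9.7527 14.9515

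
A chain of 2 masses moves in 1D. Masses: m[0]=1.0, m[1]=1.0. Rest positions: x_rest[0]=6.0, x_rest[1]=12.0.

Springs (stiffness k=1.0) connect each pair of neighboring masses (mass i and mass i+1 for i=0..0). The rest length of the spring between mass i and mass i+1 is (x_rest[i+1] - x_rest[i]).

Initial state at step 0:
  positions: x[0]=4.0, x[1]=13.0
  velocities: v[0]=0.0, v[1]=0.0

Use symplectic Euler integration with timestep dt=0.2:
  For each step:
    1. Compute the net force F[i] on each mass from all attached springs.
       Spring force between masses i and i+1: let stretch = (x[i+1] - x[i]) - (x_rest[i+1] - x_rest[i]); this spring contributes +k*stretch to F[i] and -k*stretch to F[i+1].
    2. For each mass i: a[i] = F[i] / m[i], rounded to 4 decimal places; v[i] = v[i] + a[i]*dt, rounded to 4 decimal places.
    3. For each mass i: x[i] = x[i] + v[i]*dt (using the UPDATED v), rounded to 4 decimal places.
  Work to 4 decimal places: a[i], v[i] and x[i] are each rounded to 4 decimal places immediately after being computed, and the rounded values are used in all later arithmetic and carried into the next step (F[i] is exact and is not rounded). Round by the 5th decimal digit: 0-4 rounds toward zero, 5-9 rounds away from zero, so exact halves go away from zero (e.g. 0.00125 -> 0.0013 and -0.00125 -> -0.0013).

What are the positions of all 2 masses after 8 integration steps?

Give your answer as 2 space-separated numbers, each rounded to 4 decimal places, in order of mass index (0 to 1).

Answer: 6.6297 10.3703

Derivation:
Step 0: x=[4.0000 13.0000] v=[0.0000 0.0000]
Step 1: x=[4.1200 12.8800] v=[0.6000 -0.6000]
Step 2: x=[4.3504 12.6496] v=[1.1520 -1.1520]
Step 3: x=[4.6728 12.3272] v=[1.6118 -1.6118]
Step 4: x=[5.0613 11.9387] v=[1.9427 -1.9427]
Step 5: x=[5.4849 11.5151] v=[2.1182 -2.1182]
Step 6: x=[5.9097 11.0903] v=[2.1242 -2.1242]
Step 7: x=[6.3018 10.6982] v=[1.9603 -1.9603]
Step 8: x=[6.6297 10.3703] v=[1.6396 -1.6396]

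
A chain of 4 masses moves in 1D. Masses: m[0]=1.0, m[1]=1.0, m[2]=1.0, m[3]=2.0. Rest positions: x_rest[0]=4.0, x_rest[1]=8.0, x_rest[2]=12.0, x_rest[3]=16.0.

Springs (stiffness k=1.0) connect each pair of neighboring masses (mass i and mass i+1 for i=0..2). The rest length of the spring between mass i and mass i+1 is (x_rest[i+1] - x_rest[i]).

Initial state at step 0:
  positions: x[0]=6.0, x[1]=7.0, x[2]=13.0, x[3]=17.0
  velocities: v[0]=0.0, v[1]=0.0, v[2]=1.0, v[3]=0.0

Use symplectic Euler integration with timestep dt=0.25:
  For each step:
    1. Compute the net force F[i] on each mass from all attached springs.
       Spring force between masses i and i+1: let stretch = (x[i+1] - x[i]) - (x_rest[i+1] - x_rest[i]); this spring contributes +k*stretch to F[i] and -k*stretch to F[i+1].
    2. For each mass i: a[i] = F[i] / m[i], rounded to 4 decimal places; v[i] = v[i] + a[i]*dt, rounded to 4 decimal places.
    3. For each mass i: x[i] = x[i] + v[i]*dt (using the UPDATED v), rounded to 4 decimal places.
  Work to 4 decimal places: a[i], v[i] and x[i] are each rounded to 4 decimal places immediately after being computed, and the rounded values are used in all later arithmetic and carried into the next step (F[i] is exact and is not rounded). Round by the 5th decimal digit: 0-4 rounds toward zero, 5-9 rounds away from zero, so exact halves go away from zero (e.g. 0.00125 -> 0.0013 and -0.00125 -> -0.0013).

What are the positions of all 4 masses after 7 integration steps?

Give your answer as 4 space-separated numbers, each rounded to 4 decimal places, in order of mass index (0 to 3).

Step 0: x=[6.0000 7.0000 13.0000 17.0000] v=[0.0000 0.0000 1.0000 0.0000]
Step 1: x=[5.8125 7.3125 13.1250 17.0000] v=[-0.7500 1.2500 0.5000 0.0000]
Step 2: x=[5.4688 7.8945 13.1289 17.0039] v=[-1.3750 2.3281 0.0156 0.0156]
Step 3: x=[5.0267 8.6521 13.0478 17.0117] v=[-1.7686 3.0303 -0.3243 0.0312]
Step 4: x=[4.5611 9.4578 12.9397 17.0206] v=[-1.8623 3.2229 -0.4323 0.0357]
Step 5: x=[4.1516 10.1751 12.8691 17.0270] v=[-1.6381 2.8692 -0.2826 0.0256]
Step 6: x=[3.8686 10.6843 12.8900 17.0285] v=[-1.1322 2.0368 0.0834 0.0059]
Step 7: x=[3.7615 10.9054 13.0317 17.0257] v=[-0.4283 0.8843 0.5666 -0.0114]

Answer: 3.7615 10.9054 13.0317 17.0257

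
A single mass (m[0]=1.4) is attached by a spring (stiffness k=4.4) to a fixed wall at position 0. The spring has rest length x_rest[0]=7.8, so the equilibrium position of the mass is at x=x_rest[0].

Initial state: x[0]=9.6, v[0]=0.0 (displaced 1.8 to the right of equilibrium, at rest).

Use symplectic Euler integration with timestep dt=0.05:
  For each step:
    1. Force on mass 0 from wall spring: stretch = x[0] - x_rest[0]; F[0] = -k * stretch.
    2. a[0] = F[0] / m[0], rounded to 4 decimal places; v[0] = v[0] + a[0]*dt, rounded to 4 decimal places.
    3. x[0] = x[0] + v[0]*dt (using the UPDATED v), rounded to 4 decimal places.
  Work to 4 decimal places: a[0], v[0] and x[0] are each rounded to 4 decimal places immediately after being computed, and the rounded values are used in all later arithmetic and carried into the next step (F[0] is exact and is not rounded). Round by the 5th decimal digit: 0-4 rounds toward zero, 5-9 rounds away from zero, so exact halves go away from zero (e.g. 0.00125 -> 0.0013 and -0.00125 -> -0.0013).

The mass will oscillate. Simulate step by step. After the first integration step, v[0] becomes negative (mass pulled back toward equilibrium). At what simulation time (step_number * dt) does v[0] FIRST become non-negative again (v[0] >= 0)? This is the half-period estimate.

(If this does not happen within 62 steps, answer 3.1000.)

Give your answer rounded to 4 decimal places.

Answer: 1.8000

Derivation:
Step 0: x=[9.6000] v=[0.0000]
Step 1: x=[9.5859] v=[-0.2829]
Step 2: x=[9.5577] v=[-0.5635]
Step 3: x=[9.5157] v=[-0.8397]
Step 4: x=[9.4602] v=[-1.1093]
Step 5: x=[9.3917] v=[-1.3702]
Step 6: x=[9.3107] v=[-1.6203]
Step 7: x=[9.2178] v=[-1.8577]
Step 8: x=[9.1138] v=[-2.0805]
Step 9: x=[8.9995] v=[-2.2870]
Step 10: x=[8.8757] v=[-2.4755]
Step 11: x=[8.7435] v=[-2.6445]
Step 12: x=[8.6039] v=[-2.7928]
Step 13: x=[8.4579] v=[-2.9191]
Step 14: x=[8.3068] v=[-3.0225]
Step 15: x=[8.1517] v=[-3.1021]
Step 16: x=[7.9938] v=[-3.1574]
Step 17: x=[7.8344] v=[-3.1879]
Step 18: x=[7.6747] v=[-3.1933]
Step 19: x=[7.5160] v=[-3.1736]
Step 20: x=[7.3596] v=[-3.1290]
Step 21: x=[7.2066] v=[-3.0598]
Step 22: x=[7.0583] v=[-2.9666]
Step 23: x=[6.9158] v=[-2.8500]
Step 24: x=[6.7802] v=[-2.7111]
Step 25: x=[6.6527] v=[-2.5508]
Step 26: x=[6.5342] v=[-2.3705]
Step 27: x=[6.4256] v=[-2.1716]
Step 28: x=[6.3278] v=[-1.9556]
Step 29: x=[6.2416] v=[-1.7243]
Step 30: x=[6.1676] v=[-1.4794]
Step 31: x=[6.1065] v=[-1.2229]
Step 32: x=[6.0587] v=[-0.9568]
Step 33: x=[6.0245] v=[-0.6832]
Step 34: x=[6.0043] v=[-0.4042]
Step 35: x=[5.9982] v=[-0.1220]
Step 36: x=[6.0063] v=[0.1611]
First v>=0 after going negative at step 36, time=1.8000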